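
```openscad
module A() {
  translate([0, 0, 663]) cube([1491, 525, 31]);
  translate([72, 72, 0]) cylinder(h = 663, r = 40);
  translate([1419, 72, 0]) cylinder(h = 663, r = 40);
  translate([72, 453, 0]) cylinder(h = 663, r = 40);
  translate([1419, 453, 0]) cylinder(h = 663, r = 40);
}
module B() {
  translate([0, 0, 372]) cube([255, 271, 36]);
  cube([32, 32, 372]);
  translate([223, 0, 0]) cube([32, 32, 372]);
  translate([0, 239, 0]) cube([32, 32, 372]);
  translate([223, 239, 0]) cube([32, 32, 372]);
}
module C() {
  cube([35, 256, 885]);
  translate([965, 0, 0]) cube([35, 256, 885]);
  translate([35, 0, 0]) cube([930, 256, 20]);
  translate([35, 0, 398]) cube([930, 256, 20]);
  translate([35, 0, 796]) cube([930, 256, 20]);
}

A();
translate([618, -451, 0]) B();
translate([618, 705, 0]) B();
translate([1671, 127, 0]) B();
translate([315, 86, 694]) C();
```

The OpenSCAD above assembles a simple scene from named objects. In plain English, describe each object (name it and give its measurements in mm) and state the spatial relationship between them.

A is a rectangular dining table. The top is 1491×525×31 mm with its upper surface at z = 694 mm. It stands on four round legs of 80 mm diameter, each leg's bounding box inset 32 mm from the nearest pair of top edges, running from the floor to the underside of the top.

B is a four-legged stool. The seat is 255×271 mm, 36 mm thick, top at z = 408 mm. It stands on four square legs, each 32×32 mm in cross-section, from z = 0 to the seat underside, each flush with a corner of the seat.

C is a bookshelf 1000 mm wide overall, 256 mm deep and 885 mm tall. The two sides are 35 mm thick vertical panels. 3 horizontal shelves of 20 mm thickness span between the inner faces of the sides; the lowest shelf sits on the floor and shelves are stacked with a clear vertical gap of 378 mm between each pair.

Three stools sit around the table at the −y, +y, +x sides. The bookshelf is on top of the table.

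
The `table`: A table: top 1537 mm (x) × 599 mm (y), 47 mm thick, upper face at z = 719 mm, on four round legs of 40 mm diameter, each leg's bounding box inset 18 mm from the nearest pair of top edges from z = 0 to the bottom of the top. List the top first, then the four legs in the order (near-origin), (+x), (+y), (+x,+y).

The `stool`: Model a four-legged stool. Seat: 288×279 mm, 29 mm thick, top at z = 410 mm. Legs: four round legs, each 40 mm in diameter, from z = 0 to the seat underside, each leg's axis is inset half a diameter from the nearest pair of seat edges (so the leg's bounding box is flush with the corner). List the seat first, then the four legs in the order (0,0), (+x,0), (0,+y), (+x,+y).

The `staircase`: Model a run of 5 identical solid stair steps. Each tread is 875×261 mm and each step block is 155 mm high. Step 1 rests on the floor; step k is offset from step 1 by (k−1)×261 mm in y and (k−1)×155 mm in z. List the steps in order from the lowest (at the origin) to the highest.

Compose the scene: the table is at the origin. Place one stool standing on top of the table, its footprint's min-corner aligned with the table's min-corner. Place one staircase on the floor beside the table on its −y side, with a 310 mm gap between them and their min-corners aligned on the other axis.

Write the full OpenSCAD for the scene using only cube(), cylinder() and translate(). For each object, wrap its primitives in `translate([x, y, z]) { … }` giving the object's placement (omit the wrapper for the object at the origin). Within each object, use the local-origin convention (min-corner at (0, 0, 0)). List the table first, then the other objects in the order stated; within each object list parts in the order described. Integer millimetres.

translate([0, 0, 672]) cube([1537, 599, 47]);
translate([38, 38, 0]) cylinder(h = 672, r = 20);
translate([1499, 38, 0]) cylinder(h = 672, r = 20);
translate([38, 561, 0]) cylinder(h = 672, r = 20);
translate([1499, 561, 0]) cylinder(h = 672, r = 20);
translate([0, 0, 719]) {
  translate([0, 0, 381]) cube([288, 279, 29]);
  translate([20, 20, 0]) cylinder(h = 381, r = 20);
  translate([268, 20, 0]) cylinder(h = 381, r = 20);
  translate([20, 259, 0]) cylinder(h = 381, r = 20);
  translate([268, 259, 0]) cylinder(h = 381, r = 20);
}
translate([0, -1615, 0]) {
  cube([875, 261, 155]);
  translate([0, 261, 155]) cube([875, 261, 155]);
  translate([0, 522, 310]) cube([875, 261, 155]);
  translate([0, 783, 465]) cube([875, 261, 155]);
  translate([0, 1044, 620]) cube([875, 261, 155]);
}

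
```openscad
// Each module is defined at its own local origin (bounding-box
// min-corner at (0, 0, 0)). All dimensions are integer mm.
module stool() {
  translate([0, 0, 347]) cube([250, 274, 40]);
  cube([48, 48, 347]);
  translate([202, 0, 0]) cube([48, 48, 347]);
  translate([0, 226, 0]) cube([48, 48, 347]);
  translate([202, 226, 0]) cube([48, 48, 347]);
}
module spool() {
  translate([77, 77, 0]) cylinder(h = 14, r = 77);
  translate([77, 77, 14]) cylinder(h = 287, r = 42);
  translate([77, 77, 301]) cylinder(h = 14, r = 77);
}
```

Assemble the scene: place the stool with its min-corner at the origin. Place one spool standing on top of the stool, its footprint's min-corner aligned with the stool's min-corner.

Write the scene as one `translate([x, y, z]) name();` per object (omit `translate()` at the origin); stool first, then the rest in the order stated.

stool();
translate([0, 0, 387]) spool();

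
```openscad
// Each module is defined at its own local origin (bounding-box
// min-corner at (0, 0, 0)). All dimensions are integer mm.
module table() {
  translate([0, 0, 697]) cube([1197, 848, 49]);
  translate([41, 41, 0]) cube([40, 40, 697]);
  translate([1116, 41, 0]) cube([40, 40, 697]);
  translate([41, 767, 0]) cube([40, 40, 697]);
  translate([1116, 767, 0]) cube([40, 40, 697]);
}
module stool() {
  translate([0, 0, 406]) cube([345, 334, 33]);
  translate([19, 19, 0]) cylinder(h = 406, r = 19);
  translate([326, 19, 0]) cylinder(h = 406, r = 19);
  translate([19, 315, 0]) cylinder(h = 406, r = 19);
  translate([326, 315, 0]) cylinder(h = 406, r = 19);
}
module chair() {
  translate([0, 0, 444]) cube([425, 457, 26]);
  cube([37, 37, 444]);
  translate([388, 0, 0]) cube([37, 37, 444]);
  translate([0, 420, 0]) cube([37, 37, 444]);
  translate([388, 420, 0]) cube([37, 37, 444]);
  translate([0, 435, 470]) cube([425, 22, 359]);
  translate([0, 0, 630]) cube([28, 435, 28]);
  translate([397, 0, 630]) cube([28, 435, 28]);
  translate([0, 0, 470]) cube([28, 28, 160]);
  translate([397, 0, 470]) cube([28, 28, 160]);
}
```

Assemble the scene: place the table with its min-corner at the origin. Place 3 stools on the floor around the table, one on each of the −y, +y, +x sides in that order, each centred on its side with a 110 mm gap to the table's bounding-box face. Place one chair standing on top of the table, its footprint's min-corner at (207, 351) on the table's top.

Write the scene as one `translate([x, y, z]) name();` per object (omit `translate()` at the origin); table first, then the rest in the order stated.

table();
translate([426, -444, 0]) stool();
translate([426, 958, 0]) stool();
translate([1307, 257, 0]) stool();
translate([207, 351, 746]) chair();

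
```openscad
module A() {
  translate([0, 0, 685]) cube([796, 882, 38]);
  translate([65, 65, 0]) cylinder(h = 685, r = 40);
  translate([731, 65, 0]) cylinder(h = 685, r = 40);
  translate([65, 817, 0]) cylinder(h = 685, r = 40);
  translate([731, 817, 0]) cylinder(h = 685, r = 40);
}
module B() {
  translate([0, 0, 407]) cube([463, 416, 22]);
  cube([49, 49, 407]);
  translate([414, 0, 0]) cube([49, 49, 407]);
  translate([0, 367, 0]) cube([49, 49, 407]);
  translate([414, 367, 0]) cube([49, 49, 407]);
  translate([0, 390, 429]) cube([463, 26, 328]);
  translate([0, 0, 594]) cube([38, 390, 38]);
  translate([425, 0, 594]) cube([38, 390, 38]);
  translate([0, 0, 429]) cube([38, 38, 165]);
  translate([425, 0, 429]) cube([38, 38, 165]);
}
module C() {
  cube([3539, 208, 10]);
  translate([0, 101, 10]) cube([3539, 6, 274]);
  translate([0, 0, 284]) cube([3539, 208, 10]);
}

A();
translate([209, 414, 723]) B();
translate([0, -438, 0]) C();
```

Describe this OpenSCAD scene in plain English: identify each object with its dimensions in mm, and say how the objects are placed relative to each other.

A is a table: top 796 mm (x) × 882 mm (y), 38 mm thick, upper face at z = 723 mm, on four round legs of 80 mm diameter, each leg's bounding box inset 25 mm from the nearest pair of top edges, running from z = 0 to the bottom of the top.

B is a chair: 463×416 mm seat, 22 mm thick, top at z = 429 mm, on four 49 mm square corner legs flush with the seat edges. A 26 mm thick backrest slab spans the full seat width, extending 328 mm above the seat top, its back face flush with the seat's +y edge. Two armrests of 38×38 mm section run along each side from the seat's front edge to the front of the backrest, top faces 203 mm above the seat top and outer faces flush with the seat's x-edges; a 38×38 mm post under the front of each armrest stands on the seat at the front corner.

C is an I-beam lying along x, 3539 mm long. Overall section height 294 mm. Two flanges 208 mm wide (y) and 10 mm thick, one on the floor and one at the top; a web 6 mm thick runs between them, centred on the flange width.

The chair is on top of the table. The I-beam is on the floor beside the table on its −y side.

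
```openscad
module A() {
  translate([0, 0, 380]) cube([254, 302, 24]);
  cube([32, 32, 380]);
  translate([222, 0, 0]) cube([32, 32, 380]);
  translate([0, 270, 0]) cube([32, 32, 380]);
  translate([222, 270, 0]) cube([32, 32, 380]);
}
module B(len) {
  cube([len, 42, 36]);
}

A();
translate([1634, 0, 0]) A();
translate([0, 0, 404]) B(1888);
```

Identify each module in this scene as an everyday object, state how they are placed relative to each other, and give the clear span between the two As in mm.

Second stool starts at x = 1634; first ends at x = 254; clear span = 1634 − 254 = 1380 mm.

A is a stool. B is a beam. A beam spans the tops of two stools. The clear span between the two stools is 1380 mm.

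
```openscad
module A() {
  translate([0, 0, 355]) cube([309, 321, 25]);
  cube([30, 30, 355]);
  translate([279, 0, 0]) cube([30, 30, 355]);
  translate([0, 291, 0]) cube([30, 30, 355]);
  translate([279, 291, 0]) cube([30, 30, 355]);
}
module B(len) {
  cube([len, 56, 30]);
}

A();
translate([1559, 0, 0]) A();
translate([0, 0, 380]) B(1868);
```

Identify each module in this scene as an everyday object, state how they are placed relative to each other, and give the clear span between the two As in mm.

A is a stool. B is a beam. A beam spans the tops of two stools. The clear span between the two stools is 1250 mm.

Second stool starts at x = 1559; first ends at x = 309; clear span = 1559 − 309 = 1250 mm.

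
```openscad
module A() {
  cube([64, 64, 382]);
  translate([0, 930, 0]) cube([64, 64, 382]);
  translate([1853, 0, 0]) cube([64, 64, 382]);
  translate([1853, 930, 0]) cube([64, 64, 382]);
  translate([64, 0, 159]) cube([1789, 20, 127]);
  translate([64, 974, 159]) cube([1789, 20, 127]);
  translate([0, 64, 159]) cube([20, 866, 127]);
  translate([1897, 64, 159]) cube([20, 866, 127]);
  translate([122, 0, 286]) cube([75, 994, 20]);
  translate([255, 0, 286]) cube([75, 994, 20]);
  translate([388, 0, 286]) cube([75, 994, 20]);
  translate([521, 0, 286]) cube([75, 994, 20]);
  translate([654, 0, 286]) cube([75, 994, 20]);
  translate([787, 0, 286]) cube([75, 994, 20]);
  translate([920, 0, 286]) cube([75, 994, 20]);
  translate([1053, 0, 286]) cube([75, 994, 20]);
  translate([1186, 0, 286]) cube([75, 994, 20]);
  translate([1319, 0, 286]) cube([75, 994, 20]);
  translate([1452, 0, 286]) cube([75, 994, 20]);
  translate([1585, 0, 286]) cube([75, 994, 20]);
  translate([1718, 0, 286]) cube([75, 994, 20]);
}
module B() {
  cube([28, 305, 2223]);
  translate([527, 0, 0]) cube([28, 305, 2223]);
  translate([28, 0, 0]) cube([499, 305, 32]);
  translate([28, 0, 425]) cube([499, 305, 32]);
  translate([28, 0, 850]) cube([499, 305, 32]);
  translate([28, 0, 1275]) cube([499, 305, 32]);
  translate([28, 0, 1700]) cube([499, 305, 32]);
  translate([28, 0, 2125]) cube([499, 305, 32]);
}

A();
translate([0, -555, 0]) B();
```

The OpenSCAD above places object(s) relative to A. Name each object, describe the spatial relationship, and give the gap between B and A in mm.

A is a bed frame. B is a bookshelf. The bookshelf is on the floor beside the bed frame on its −y side. The gap between the bookshelf and the bed frame is 250 mm.

The bookshelf's nearest face is 250 mm from the bed frame's −y face.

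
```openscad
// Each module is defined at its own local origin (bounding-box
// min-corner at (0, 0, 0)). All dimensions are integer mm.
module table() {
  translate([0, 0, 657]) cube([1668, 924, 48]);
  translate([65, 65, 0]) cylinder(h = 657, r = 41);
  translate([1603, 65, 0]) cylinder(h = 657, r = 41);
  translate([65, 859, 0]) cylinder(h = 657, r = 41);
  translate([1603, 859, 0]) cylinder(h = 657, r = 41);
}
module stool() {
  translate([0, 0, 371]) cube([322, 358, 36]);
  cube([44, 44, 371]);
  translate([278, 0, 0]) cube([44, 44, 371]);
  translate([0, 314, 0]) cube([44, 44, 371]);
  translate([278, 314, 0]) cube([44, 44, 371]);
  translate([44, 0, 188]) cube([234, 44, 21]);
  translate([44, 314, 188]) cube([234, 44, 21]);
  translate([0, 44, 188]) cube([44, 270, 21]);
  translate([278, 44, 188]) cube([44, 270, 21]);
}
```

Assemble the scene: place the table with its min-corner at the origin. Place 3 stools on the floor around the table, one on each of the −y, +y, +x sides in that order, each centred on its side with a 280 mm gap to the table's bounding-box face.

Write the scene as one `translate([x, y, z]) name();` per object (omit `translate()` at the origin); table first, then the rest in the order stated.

table();
translate([673, -638, 0]) stool();
translate([673, 1204, 0]) stool();
translate([1948, 283, 0]) stool();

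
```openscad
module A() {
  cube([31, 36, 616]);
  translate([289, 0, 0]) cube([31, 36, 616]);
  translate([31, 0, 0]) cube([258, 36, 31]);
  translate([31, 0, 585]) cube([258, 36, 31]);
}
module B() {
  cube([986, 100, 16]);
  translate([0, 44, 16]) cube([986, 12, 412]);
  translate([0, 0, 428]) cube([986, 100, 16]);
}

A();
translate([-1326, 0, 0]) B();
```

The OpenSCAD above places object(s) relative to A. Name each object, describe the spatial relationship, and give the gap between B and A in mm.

A is a picture frame. B is an I-beam. The I-beam is on the floor beside the picture frame on its −x side. The gap between the I-beam and the picture frame is 340 mm.

The I-beam's nearest face is 340 mm from the picture frame's −x face.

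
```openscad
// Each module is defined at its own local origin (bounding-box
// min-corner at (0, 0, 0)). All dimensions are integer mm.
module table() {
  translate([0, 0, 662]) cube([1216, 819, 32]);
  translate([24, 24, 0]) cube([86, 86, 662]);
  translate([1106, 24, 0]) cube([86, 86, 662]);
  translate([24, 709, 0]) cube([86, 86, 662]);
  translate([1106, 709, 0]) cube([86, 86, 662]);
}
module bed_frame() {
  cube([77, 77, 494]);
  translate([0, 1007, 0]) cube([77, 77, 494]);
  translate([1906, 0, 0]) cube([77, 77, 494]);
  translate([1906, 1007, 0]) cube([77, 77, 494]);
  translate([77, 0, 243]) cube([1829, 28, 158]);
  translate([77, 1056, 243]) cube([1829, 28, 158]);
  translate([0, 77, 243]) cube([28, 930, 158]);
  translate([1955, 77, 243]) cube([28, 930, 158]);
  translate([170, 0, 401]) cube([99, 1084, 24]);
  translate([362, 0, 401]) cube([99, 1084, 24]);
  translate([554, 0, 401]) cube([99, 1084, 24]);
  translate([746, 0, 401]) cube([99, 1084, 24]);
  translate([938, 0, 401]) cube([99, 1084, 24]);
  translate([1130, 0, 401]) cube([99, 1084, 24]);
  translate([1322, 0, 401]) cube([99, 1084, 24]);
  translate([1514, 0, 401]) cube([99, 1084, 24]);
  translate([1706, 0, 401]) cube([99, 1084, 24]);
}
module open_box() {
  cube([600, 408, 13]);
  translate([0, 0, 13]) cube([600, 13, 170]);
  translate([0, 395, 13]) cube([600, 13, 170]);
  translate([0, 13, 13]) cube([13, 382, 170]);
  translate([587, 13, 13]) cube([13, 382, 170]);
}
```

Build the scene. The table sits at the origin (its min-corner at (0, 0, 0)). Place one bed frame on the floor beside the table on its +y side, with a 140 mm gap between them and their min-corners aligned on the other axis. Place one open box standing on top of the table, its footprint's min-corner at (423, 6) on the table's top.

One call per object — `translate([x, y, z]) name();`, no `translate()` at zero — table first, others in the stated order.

table();
translate([0, 959, 0]) bed_frame();
translate([423, 6, 694]) open_box();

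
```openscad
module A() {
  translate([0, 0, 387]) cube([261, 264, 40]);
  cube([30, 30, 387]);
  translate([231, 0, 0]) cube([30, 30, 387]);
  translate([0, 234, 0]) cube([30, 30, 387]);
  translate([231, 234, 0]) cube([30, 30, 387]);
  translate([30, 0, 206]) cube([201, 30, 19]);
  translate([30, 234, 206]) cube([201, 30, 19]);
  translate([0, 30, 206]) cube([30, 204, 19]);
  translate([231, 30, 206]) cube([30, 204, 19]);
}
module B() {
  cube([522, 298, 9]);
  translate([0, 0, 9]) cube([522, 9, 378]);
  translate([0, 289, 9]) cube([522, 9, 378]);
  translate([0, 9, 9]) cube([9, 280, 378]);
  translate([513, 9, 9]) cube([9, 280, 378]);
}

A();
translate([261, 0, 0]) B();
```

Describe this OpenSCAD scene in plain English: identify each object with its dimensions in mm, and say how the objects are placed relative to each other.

A is a simple wooden stool: a rectangular seat 261 mm (x) by 264 mm (y), 40 mm thick, top face at z = 427 mm, on four square legs, each 30×30 mm in cross-section. The legs rest on z = 0, each flush with a corner of the seat. Four stretchers, 30 mm wide and 19 mm tall, connect adjacent legs with their undersides at z = 206 mm, each running between the inner faces of the legs it joins and aligned with the legs' outer faces on the other axis.

B is an open-topped rectangular box: outside dimensions 522×298×387 mm, with a uniform wall and base thickness of 9 mm. The base is a full 522×298 slab on the floor; four walls sit on top of the base. The front and back walls (the −y and +y sides) span the full width; the two side walls fit between them.

The open box is against the stool's +x side, with their −y faces flush.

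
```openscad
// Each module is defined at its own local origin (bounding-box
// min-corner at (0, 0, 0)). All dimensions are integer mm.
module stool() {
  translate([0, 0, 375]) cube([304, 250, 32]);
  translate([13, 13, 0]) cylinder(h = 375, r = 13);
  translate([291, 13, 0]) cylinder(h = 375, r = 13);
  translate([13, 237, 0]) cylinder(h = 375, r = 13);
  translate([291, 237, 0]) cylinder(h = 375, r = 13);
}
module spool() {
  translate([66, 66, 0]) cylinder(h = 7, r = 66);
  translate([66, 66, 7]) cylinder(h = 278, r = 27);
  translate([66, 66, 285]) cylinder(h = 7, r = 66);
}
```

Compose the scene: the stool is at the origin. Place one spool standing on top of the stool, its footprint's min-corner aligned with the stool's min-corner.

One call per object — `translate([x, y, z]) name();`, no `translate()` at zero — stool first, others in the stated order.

stool();
translate([0, 0, 407]) spool();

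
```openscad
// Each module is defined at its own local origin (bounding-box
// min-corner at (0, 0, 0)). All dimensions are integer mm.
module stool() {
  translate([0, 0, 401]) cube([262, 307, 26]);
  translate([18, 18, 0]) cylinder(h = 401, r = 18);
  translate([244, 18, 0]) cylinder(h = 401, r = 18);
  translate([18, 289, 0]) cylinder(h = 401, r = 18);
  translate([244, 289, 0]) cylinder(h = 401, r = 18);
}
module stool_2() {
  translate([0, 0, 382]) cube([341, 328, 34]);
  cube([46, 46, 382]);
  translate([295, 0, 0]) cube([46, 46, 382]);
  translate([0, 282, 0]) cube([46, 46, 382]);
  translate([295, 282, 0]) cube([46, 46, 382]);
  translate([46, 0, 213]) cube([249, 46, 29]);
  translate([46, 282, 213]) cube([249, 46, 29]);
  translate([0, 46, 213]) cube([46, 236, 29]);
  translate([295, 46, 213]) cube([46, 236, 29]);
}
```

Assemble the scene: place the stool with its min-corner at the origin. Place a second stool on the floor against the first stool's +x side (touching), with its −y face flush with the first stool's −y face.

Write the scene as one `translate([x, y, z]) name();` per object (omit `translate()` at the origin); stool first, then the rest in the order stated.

stool();
translate([262, 0, 0]) stool_2();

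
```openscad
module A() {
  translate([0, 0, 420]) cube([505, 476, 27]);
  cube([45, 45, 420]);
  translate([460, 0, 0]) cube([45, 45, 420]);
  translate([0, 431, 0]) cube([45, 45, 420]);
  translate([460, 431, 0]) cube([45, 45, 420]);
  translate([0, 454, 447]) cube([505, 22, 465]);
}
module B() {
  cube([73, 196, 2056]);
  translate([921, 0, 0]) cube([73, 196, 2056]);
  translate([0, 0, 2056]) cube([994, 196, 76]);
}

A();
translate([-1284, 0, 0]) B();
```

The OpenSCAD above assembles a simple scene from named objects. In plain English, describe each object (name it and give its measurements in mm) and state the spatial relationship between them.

A is a chair. The seat is a 505×476×27 mm slab with its top at z = 447 mm, on four 45×45 mm corner legs (flush with the seat edges, standing on z = 0). A flat backrest 22 mm thick, 465 mm tall, spans the full seat width and rises from the seat top along its +y edge, rear face flush with the rear of the seat.

B is a rectangular door frame: two vertical jambs of 73×196 mm section, 2056 mm tall, with a clear opening 848 mm wide between their inner faces. A header 76 mm tall and 196 mm deep lies on top of the jambs and spans the full outside width.

The door frame is on the floor beside the chair on its −x side.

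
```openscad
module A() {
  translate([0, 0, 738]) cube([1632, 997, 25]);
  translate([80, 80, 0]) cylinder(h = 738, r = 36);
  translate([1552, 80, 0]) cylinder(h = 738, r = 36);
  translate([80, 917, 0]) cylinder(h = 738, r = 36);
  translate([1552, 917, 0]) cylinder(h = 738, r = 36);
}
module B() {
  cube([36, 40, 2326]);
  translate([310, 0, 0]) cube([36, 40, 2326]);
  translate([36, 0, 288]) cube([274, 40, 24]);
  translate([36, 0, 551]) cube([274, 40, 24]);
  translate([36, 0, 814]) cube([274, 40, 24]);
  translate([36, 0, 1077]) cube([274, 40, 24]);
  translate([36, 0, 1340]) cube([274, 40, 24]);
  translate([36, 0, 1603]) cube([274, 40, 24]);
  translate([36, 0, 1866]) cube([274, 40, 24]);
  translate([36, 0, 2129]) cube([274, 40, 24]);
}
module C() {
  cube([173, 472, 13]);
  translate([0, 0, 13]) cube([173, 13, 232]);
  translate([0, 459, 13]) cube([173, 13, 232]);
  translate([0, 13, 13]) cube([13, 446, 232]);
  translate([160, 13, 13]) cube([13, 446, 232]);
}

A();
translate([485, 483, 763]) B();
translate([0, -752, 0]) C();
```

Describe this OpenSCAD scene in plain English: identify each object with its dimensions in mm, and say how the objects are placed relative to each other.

A is a table: top 1632 mm (x) × 997 mm (y), 25 mm thick, upper face at z = 763 mm, on four round legs of 72 mm diameter, each leg's bounding box inset 44 mm from the nearest pair of top edges, running from z = 0 to the bottom of the top.

B is a wooden ladder with two side rails of 36×40 mm section and 2326 mm height, set 346 mm apart overall. Between them run 8 rectangular rungs (40 mm deep, 24 mm thick), front faces flush with the rails' −y face. The bottom of the first rung is 288 mm above the floor and each subsequent rung is 263 mm higher than the one below.

C is an open-topped rectangular box: outside dimensions 173×472×245 mm, with a uniform wall and base thickness of 13 mm. The base is a full 173×472 slab on the floor; four walls sit on top of the base. The front and back walls (the −y and +y sides) span the full width; the two side walls fit between them.

The ladder is on top of the table. The open box is on the floor beside the table on its −y side.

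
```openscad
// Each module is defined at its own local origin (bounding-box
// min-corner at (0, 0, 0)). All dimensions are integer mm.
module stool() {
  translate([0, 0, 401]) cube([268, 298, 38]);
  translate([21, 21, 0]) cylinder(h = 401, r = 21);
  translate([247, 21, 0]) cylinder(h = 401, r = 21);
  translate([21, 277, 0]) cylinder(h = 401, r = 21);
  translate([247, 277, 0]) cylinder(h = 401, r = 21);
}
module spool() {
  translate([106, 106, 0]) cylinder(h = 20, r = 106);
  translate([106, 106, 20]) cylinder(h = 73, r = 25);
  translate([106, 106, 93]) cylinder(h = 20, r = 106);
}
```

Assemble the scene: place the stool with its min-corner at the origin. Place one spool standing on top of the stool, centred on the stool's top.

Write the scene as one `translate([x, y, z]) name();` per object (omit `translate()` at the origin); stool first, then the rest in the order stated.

stool();
translate([28, 43, 439]) spool();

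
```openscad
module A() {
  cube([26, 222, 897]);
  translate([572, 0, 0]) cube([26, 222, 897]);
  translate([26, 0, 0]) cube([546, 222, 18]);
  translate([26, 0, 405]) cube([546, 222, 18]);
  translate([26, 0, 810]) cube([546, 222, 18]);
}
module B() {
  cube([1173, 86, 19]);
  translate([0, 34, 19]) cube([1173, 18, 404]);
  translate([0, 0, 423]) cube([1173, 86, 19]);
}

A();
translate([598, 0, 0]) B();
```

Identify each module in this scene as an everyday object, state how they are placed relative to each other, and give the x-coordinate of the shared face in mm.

A is a bookshelf. B is an I-beam. The I-beam is against the bookshelf's +x side, with their −y faces flush. The x-coordinate of the shared face is 598 mm.

The bookshelf's +x face and the I-beam's −x face are both at x = 598 mm.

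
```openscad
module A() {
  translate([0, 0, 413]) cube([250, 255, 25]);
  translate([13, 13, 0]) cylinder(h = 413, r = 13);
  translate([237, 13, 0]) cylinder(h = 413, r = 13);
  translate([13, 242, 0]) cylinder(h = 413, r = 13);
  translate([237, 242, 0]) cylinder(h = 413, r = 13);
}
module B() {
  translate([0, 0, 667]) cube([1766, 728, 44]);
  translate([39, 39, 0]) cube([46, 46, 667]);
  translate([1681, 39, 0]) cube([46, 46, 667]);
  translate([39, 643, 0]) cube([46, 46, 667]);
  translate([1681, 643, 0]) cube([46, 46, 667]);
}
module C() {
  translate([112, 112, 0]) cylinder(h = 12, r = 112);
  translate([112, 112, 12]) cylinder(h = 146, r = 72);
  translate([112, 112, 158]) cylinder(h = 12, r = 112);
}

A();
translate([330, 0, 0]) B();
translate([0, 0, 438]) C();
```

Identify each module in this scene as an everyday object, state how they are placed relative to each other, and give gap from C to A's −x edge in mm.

The spool's min-x is at 0; the stool's min-x is 0; gap = 0 mm.

A is a stool. B is a table. C is a spool. The table is on the floor beside the stool on its +x side. The spool is on top of the stool. The gap from the spool to the stool's −x edge is 0 mm.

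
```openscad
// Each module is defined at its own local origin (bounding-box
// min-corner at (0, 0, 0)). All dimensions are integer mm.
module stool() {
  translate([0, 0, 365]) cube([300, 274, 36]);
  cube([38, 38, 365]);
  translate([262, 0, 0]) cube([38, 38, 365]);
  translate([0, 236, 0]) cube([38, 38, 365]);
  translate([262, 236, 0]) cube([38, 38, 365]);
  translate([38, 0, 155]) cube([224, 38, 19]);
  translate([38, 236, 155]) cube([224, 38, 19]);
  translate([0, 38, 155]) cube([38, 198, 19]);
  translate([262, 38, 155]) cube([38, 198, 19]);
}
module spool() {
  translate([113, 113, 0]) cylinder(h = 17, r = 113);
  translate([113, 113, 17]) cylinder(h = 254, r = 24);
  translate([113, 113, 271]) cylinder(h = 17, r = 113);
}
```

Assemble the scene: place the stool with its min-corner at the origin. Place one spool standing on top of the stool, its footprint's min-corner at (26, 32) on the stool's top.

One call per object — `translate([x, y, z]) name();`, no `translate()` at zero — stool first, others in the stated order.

stool();
translate([26, 32, 401]) spool();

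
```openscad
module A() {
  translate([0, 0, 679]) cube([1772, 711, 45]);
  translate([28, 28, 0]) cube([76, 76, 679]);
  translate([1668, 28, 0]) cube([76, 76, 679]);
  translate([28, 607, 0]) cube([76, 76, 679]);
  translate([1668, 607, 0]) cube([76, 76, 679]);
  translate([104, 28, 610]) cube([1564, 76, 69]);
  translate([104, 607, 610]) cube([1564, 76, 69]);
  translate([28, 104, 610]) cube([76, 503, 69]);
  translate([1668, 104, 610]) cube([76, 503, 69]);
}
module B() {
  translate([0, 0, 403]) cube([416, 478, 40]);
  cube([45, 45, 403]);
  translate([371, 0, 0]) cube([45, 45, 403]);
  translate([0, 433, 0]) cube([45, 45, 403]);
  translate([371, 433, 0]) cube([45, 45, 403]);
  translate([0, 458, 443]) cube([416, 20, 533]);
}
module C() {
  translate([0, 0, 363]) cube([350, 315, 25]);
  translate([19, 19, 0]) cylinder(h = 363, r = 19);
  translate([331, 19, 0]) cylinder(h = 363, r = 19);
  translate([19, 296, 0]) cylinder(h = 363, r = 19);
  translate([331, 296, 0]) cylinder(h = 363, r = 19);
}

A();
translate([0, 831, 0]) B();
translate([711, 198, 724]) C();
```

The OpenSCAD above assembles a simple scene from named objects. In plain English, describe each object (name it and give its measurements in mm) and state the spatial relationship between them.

A is a table with a 1772×711 mm rectangular top, 45 mm thick, top surface at z = 724 mm, supported by four 76×76 mm square legs, each inset 28 mm from the nearest pair of top edges, running from the floor. Four apron rails, 76 mm thick and 69 mm tall, run between adjacent legs with their top edges flush with the underside of the top and their outer faces flush with the legs' outer faces.

B is a chair: 416×478 mm seat, 40 mm thick, top at z = 443 mm, on four 45 mm square corner legs flush with the seat edges. A 20 mm thick backrest slab spans the full seat width, extending 533 mm above the seat top, its back face flush with the seat's +y edge.

C is a four-legged stool. The seat is 350×315 mm, 25 mm thick, top at z = 388 mm. It stands on four round legs, each 38 mm in diameter, from z = 0 to the seat underside, each leg's axis is inset half a diameter from the nearest pair of seat edges (so the leg's bounding box is flush with the corner).

The chair is on the floor beside the table on its +y side. The stool is on top of the table, centred.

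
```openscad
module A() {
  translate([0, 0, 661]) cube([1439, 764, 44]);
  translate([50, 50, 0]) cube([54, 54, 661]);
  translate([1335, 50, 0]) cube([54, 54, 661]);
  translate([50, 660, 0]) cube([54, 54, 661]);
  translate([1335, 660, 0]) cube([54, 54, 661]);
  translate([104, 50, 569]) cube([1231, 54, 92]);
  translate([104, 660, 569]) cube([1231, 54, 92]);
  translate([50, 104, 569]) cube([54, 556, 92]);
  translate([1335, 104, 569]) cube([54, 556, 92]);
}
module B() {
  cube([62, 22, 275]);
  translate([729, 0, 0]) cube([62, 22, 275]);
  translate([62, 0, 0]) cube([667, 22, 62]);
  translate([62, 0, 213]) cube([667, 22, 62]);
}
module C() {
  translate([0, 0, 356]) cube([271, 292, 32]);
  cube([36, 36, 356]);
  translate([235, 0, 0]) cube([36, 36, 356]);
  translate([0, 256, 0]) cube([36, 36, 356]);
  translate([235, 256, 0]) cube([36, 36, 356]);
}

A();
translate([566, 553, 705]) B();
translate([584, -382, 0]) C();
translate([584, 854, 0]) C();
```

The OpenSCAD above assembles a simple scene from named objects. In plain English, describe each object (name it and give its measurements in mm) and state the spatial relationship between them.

A is a table: top 1439 mm (x) × 764 mm (y), 44 mm thick, upper face at z = 705 mm, on four 54×54 mm square legs, each inset 50 mm from the nearest pair of top edges, running from z = 0 to the bottom of the top. Four apron rails, 54 mm thick and 92 mm tall, run between adjacent legs with their top edges flush with the underside of the top and their outer faces flush with the legs' outer faces.

B is a rectangular picture frame lying in the x–z plane (depth along y). The opening is 667 mm wide (x) by 151 mm tall (z), surrounded by a border 62 mm wide on all four sides. The frame is 22 mm deep and is made of two full-height vertical stiles with two horizontal rails fitted between them.

C is a simple wooden stool: a rectangular seat 271 mm (x) by 292 mm (y), 32 mm thick, top face at z = 388 mm, on four square legs, each 36×36 mm in cross-section. The legs rest on z = 0, each flush with a corner of the seat.

The picture frame is on top of the table. Two stools sit around the table at the −y, +y sides.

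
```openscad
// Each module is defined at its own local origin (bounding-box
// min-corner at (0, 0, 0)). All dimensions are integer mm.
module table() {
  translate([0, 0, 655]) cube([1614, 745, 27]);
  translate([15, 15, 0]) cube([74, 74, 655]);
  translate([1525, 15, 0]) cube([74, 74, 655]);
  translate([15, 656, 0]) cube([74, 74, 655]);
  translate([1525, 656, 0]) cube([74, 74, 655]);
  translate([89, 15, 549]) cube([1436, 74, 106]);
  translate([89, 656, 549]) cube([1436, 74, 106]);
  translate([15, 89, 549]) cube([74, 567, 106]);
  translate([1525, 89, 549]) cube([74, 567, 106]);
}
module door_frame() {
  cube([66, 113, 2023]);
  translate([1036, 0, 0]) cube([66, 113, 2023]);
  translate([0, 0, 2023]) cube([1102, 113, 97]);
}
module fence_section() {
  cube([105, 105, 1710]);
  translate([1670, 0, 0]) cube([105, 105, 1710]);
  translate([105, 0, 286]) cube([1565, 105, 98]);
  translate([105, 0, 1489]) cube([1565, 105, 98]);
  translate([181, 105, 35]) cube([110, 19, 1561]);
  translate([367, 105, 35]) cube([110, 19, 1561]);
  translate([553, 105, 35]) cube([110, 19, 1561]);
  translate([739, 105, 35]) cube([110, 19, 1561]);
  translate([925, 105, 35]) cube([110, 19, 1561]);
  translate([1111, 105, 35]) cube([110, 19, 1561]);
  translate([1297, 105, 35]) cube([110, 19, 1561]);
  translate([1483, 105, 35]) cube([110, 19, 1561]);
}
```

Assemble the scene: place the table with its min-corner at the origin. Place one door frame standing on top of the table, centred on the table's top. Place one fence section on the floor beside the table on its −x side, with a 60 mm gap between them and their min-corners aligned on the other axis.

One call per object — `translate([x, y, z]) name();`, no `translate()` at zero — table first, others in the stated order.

table();
translate([256, 316, 682]) door_frame();
translate([-1835, 0, 0]) fence_section();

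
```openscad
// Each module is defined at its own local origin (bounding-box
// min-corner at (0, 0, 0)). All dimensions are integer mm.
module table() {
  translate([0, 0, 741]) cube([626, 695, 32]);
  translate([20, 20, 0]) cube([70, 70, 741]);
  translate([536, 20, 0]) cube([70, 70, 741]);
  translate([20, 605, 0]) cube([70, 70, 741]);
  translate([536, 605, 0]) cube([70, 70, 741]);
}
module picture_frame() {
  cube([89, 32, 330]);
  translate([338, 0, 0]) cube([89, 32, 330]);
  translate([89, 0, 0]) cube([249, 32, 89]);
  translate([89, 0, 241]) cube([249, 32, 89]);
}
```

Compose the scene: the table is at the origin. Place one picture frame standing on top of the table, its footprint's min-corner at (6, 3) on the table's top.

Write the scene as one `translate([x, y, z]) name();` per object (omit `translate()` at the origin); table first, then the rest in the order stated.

table();
translate([6, 3, 773]) picture_frame();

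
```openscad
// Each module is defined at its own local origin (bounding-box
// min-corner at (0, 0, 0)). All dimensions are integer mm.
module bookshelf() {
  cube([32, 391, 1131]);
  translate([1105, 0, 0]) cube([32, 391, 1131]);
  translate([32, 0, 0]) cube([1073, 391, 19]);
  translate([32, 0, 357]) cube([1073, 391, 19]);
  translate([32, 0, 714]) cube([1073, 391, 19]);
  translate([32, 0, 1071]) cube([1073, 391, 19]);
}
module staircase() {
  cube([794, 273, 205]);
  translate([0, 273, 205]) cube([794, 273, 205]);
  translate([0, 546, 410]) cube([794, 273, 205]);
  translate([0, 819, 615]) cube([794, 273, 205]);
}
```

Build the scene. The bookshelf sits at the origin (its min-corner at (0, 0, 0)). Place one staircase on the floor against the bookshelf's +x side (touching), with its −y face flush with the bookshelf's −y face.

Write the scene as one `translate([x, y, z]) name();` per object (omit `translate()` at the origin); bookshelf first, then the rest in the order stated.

bookshelf();
translate([1137, 0, 0]) staircase();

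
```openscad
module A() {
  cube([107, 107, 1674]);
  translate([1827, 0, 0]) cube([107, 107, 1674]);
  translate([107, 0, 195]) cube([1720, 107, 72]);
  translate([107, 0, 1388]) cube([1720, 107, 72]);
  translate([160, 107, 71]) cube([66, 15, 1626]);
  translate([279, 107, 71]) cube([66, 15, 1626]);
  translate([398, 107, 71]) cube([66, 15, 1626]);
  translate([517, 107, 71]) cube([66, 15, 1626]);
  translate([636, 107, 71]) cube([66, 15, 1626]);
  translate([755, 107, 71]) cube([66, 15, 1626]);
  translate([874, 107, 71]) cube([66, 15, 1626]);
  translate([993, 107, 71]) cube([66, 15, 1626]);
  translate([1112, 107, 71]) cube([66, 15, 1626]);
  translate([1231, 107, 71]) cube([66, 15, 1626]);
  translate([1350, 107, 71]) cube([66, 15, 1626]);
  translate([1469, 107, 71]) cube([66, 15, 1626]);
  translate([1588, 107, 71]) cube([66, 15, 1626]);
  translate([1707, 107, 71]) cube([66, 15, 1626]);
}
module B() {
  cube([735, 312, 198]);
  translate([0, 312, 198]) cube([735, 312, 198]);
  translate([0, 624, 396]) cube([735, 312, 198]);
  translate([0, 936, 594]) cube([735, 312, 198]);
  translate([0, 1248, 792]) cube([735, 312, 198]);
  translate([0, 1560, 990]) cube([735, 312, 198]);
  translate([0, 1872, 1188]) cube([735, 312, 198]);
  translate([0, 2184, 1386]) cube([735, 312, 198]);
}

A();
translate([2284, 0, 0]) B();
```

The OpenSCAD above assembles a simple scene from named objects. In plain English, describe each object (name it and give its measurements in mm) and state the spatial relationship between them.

A is a fence section. Two 107×107 mm posts, 1674 mm tall, stand on the floor with a clear span of 1720 mm between their inner faces. Two horizontal rails of 107×72 mm section span the gap between the posts with their undersides at z = 195 mm and z = 1388 mm, flush with the posts' −y face. 14 pickets, each 66 mm wide, 15 mm thick and 1626 mm tall, are fixed to the +y face of the rails with their bottoms at z = 71 mm, evenly spaced across the span with equal gaps (rounded down to the nearest mm) at the −x end and between each pair — any rounding remainder accumulates at the +x end.

B is a straight staircase of 8 solid steps. Each step is 735 mm wide (x), 312 mm deep (y, the going) and 198 mm tall (the rise). The first step rests on the floor; each subsequent step sits one going further in +y and one rise higher in +z, directly behind and above the previous step with no overlap.

The staircase is on the floor beside the fence section on its +x side.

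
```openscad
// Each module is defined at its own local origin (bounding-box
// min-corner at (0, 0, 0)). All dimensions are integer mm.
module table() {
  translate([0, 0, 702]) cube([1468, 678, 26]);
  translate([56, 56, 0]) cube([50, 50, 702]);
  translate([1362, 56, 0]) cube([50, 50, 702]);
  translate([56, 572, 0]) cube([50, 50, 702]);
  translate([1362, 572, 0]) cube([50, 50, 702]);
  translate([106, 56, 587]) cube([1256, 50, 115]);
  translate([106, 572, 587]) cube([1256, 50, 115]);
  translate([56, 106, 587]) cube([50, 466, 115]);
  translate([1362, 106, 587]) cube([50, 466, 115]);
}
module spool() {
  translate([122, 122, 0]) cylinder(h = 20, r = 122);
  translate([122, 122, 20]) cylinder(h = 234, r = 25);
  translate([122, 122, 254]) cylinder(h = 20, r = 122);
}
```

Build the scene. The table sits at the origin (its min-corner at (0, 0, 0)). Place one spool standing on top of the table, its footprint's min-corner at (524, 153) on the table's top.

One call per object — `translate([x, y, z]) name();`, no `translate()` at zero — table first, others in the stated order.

table();
translate([524, 153, 728]) spool();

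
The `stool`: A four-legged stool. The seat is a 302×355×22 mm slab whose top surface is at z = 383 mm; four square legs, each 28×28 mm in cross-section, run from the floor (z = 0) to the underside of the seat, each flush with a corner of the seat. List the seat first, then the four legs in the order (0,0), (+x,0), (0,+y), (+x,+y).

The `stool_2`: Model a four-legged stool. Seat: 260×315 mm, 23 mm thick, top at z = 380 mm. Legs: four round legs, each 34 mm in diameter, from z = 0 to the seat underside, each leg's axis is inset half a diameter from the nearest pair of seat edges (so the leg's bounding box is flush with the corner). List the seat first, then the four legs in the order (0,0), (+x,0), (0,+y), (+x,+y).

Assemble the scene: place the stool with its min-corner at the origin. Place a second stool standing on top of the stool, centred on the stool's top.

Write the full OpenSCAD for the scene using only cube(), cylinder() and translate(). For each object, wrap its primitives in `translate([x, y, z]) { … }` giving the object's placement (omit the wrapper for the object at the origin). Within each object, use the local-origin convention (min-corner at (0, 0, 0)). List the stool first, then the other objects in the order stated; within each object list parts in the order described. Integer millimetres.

translate([0, 0, 361]) cube([302, 355, 22]);
cube([28, 28, 361]);
translate([274, 0, 0]) cube([28, 28, 361]);
translate([0, 327, 0]) cube([28, 28, 361]);
translate([274, 327, 0]) cube([28, 28, 361]);
translate([21, 20, 383]) {
  translate([0, 0, 357]) cube([260, 315, 23]);
  translate([17, 17, 0]) cylinder(h = 357, r = 17);
  translate([243, 17, 0]) cylinder(h = 357, r = 17);
  translate([17, 298, 0]) cylinder(h = 357, r = 17);
  translate([243, 298, 0]) cylinder(h = 357, r = 17);
}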